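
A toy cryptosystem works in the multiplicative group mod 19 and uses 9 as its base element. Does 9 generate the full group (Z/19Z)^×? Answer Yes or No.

φ(19) = 19 − 1 = 18 = 2 · 3^2.
It suffices to check that the order of 9 is not a proper divisor of 18: compute 9^(18/q) for q ∈ {2, 3}.
9^9 ≡ 1 (mod 19)  [q = 2: ≡ 1 ✗]
9^6 ≡ 11 (mod 19)  [q = 3: ≢ 1 ✓]
9^9 ≡ 1 shows ord(9) | 9, strictly less than φ(19); not a primitive root.

No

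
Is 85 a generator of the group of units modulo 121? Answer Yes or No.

Yes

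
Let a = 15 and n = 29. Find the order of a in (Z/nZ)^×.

By Lagrange's theorem, ord_29(15) divides φ(29) = 29 − 1 = 28 = 2^2 · 7.
Divisors of 28: 1, 2, 4, 7, 14, 28.
Evaluate successive powers at the divisors of 28:
15^1 ≡ 15
15^2 ≡ 22
15^4 ≡ 20
15^7 ≡ 17
15^14 ≡ 28
15^28 ≡ 1
Hence ord(15) = 28.

28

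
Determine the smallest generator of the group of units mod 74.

5

φ(74) = φ(2)·φ(37) = 1·36 = 36 = 2^2 · 3^2.
Test candidates g = 2, 3, … against the prime factors q ∈ {2, 3} of φ(74): g is a generator iff g^(36/q) ≢ 1 for every such q.
g = 2: gcd(2, 74) = 2 > 1, not a unit — skip.
g = 3: 3^18 ≡ 1 — hits 1, so not a primitive root.
g = 4: gcd(4, 74) = 2 > 1, not a unit — skip.
g = 5: 5^18 ≡ 73; 5^12 ≡ 47 — none is 1, so 5 is a primitive root.
So 5 is the smallest generator of (Z/74Z)^×.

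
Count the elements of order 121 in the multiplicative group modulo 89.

φ(89) = 89 − 1 = 88 = 2^3 · 11.
In a cyclic group of order 88, there are φ(d) elements of order d for each divisor d of 88, and zero for non-divisors.
Since 121 ∤ 88, the count is 0.

0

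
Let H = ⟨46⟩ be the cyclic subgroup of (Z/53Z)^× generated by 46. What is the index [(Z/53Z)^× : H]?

ord(46) | φ(53) = 53 − 1 = 52 = 2^2 · 13.
Divisors of 52: 1, 2, 4, 13, 26, 52.
Evaluate successive powers at the divisors of 52:
46^1 ≡ 46 (mod 53)
46^2 ≡ 49 (mod 53)
46^4 ≡ 16 (mod 53)
46^13 ≡ 1 (mod 53) ✓
Thus |⟨46⟩| = ord(46) = 13.
Index = |(Z/53Z)^×| / |⟨46⟩| = 52 / 13 = 4.

4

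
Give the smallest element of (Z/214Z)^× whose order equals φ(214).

φ(214) = φ(2)·φ(107) = 1·106 = 106 = 2 · 53.
Test candidates g = 2, 3, … against the prime factors q ∈ {2, 53} of φ(214): g is a generator iff g^(106/q) ≢ 1 for every such q.
g = 2: gcd(2, 214) = 2 > 1, not a unit — skip.
g = 3: 3^53 ≡ 1 — hits 1, so not a primitive root.
g = 4: gcd(4, 214) = 2 > 1, not a unit — skip.
g = 5: 5^53 ≡ 213; 5^2 ≡ 25 — none is 1, so 5 is a primitive root.
The smallest primitive root modulo 214 is 5.

5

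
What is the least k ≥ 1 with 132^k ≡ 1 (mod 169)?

156

By Lagrange's theorem, ord_169(132) divides φ(169) = φ(13^2) = 13·(13−1) = 156 = 2^2 · 3 · 13.
Divisors of 156: 1, 2, 3, 4, 6, 12, 13, 26, 39, 52, 78, 156.
Test each divisor d:
132^1 ≡ 132 (mod 169)
132^2 ≡ 17 (mod 169)
132^3 ≡ 47 (mod 169)
132^4 ≡ 120 (mod 169)
132^6 ≡ 12 (mod 169)
132^12 ≡ 144 (mod 169)
132^13 ≡ 80 (mod 169)
132^26 ≡ 147 (mod 169)
132^39 ≡ 99 (mod 169)
132^52 ≡ 146 (mod 169)
132^78 ≡ 168 (mod 169)
132^156 ≡ 1 (mod 169) ✓
So ord_169(132) = 156.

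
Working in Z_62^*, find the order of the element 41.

Since 41 ∈ (Z/62Z)^×, its order divides φ(62) = φ(2)·φ(31) = 1·30 = 30 = 2 · 3 · 5.
Divisors of 30: 1, 2, 3, 5, 6, 10, 15, 30.
Check 41^d mod 62 for each divisor in increasing order:
41^1 ≡ 41
41^2 ≡ 7
41^3 ≡ 39
41^5 ≡ 25
41^6 ≡ 33
41^10 ≡ 5
41^15 ≡ 1
Hence ord(41) = 15.

15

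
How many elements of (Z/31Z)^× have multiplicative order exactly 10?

4

φ(31) = 31 − 1 = 30 = 2 · 3 · 5.
(Z/31Z)^× is cyclic (|G| = 30); a cyclic group of order m has exactly φ(d) elements of each order d | m, and none otherwise.
10 = 2 · 5 divides 30, and φ(10) = 4.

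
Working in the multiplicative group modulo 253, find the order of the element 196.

55

ord(196) | φ(253) = φ(11·23) = (11−1)·(23−1) = 10·22 = 220 = 2^2 · 5 · 11.
Divisors of 220: 1, 2, 4, 5, 10, 11, 20, 22, 44, 55, 110, 220.
Compute 196^d (mod 253) for the divisors d until we hit 1:
196^1 ≡ 196 (mod 253)
196^2 ≡ 213 (mod 253)
196^4 ≡ 82 (mod 253)
196^5 ≡ 133 (mod 253)
196^10 ≡ 232 (mod 253)
196^11 ≡ 185 (mod 253)
196^20 ≡ 188 (mod 253)
196^22 ≡ 70 (mod 253)
196^44 ≡ 93 (mod 253)
196^55 ≡ 1 (mod 253) ✓
The smallest such exponent is 55, so the order of 196 is 55.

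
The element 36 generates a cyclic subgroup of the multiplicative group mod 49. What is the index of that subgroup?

6

Since 36 ∈ (Z/49Z)^×, its order divides φ(49) = φ(7^2) = 7·(7−1) = 42 = 2 · 3 · 7.
Divisors of 42: 1, 2, 3, 6, 7, 14, 21, 42.
Test each divisor d:
36^1 ≡ 36
36^2 ≡ 22
36^3 ≡ 8
36^6 ≡ 15
36^7 ≡ 1
Thus |⟨36⟩| = ord(36) = 7.
The index is φ(49) / ord(36) = 42 / 7 = 6.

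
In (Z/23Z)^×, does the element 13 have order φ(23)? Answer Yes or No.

φ(23) = 23 − 1 = 22 = 2 · 11.
13 is a primitive root mod 23 iff 13^(φ(23)/q) ≢ 1 for every prime q | φ(23), i.e. q ∈ {2, 11}.
13^11 ≡ 1 (mod 23)  [q = 2: ≡ 1 ✗]
13^2 ≡ 8 (mod 23)  [q = 11: ≢ 1 ✓]
Since 13^11 ≡ 1, the order of 13 divides 11 < 22, so 13 is not a primitive root.

No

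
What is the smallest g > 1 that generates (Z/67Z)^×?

φ(67) = 67 − 1 = 66 = 2 · 3 · 11.
g is a primitive root iff g^(66/q) ≢ 1 (mod 67) for each prime q ∈ {2, 3, 11}.
g = 2: 2^33 ≡ 66; 2^22 ≡ 37; 2^6 ≡ 64 — none is 1, so 2 is a primitive root.
The smallest primitive root modulo 67 is 2.

2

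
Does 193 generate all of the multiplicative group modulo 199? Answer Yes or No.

No

φ(199) = 199 − 1 = 198 = 2 · 3^2 · 11.
An element g generates (Z/199Z)^× iff g^(198/q) ≢ 1 (mod 199) for each prime q ∈ {2, 3, 11}.
193^99 ≡ 1 (mod 199)  [q = 2: ≡ 1 ✗]
193^66 ≡ 92 (mod 199)  [q = 3: ≢ 1 ✓]
193^18 ≡ 63 (mod 199)  [q = 11: ≢ 1 ✓]
The check at q = 2 fails, so 193 generates a proper subgroup.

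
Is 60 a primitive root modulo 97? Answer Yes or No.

Yes

φ(97) = 97 − 1 = 96 = 2^5 · 3.
An element g generates (Z/97Z)^× iff g^(96/q) ≢ 1 (mod 97) for each prime q ∈ {2, 3}.
60^48 ≡ 96 (mod 97)  [q = 2: ≢ 1 ✓]
60^32 ≡ 35 (mod 97)  [q = 3: ≢ 1 ✓]
All checks pass, so 60 has order 96 and is a primitive root modulo 97.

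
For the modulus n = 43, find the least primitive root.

φ(43) = 43 − 1 = 42 = 2 · 3 · 7.
Test candidates g = 2, 3, … against the prime factors q ∈ {2, 3, 7} of φ(43): g is a generator iff g^(42/q) ≢ 1 for every such q.
g = 2: 2^21 ≡ 42; 2^14 ≡ 1 — hits 1, so not a primitive root.
g = 3: 3^21 ≡ 42; 3^14 ≡ 36; 3^6 ≡ 41 — none is 1, so 3 is a primitive root.
The smallest primitive root modulo 43 is 3.

3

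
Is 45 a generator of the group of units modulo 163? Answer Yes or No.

Yes

φ(163) = 163 − 1 = 162 = 2 · 3^4.
45 is a primitive root mod 163 iff 45^(φ(163)/q) ≢ 1 for every prime q | φ(163), i.e. q ∈ {2, 3}.
45^81 ≡ 162 (mod 163)  [q = 2: ≢ 1 ✓]
45^54 ≡ 104 (mod 163)  [q = 3: ≢ 1 ✓]
None equal 1, so ord_163(45) = 162: 45 is a primitive root.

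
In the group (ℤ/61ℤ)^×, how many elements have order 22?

0

φ(61) = 61 − 1 = 60 = 2^2 · 3 · 5.
Since (Z/61Z)^× is cyclic of order 60, the number of elements of order d is φ(d) when d | 60 and 0 otherwise.
Since 22 ∤ 60, the count is 0.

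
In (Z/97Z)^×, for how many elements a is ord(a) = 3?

2

φ(97) = 97 − 1 = 96 = 2^5 · 3.
Since (Z/97Z)^× is cyclic of order 96, the number of elements of order d is φ(d) when d | 96 and 0 otherwise.
3 | 96, and φ(3) = 3 − 1 = 2.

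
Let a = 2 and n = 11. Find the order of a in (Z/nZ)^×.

10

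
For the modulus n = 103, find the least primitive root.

5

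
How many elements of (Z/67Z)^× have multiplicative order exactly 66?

φ(67) = 67 − 1 = 66 = 2 · 3 · 11.
(Z/67Z)^× is cyclic (|G| = 66); a cyclic group of order m has exactly φ(d) elements of each order d | m, and none otherwise.
66 = 2 · 3 · 11 divides 66, and φ(66) = 20.

20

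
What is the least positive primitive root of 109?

6

φ(109) = 109 − 1 = 108 = 2^2 · 3^3.
g is a primitive root iff g^(108/q) ≢ 1 (mod 109) for each prime q ∈ {2, 3}.
g = 2: 2^54 ≡ 108; 2^36 ≡ 1 — hits 1, so not a primitive root.
g = 3: 3^54 ≡ 1 — hits 1, so not a primitive root.
g = 4: 4^54 ≡ 1 — hits 1, so not a primitive root.
g = 5: 5^54 ≡ 1 — hits 1, so not a primitive root.
g = 6: 6^54 ≡ 108; 6^36 ≡ 63 — none is 1, so 6 is a primitive root.
Hence the least primitive root of 109 is 6.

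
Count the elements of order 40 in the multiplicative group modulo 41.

φ(41) = 41 − 1 = 40 = 2^3 · 5.
Since (Z/41Z)^× is cyclic of order 40, the number of elements of order d is φ(d) when d | 40 and 0 otherwise.
40 = 2^3 · 5 divides 40, and φ(40) = 16.

16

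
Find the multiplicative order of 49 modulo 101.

50

ord(49) | φ(101) = 101 − 1 = 100 = 2^2 · 5^2.
Divisors of 100: 1, 2, 4, 5, 10, 20, 25, 50, 100.
Evaluate successive powers at the divisors of 100:
49^1 ≡ 49 (mod 101)
49^2 ≡ 78 (mod 101)
49^4 ≡ 24 (mod 101)
49^5 ≡ 65 (mod 101)
49^10 ≡ 84 (mod 101)
49^20 ≡ 87 (mod 101)
49^25 ≡ 100 (mod 101)
49^50 ≡ 1 (mod 101) ✓
So ord_101(49) = 50.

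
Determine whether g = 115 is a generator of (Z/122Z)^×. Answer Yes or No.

φ(122) = φ(2)·φ(61) = 1·60 = 60 = 2^2 · 3 · 5.
Test 115^(60/q) mod 122 for each prime factor q of 60:
115^30 ≡ 121 (mod 122)  [q = 2: ≢ 1 ✓]
115^20 ≡ 47 (mod 122)  [q = 3: ≢ 1 ✓]
115^12 ≡ 95 (mod 122)  [q = 5: ≢ 1 ✓]
Every test exponent gives a nontrivial residue, hence 115 generates the full group.

Yes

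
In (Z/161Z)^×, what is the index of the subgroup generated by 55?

ord(55) | φ(161) = φ(7·23) = (7−1)·(23−1) = 6·22 = 132 = 2^2 · 3 · 11.
Divisors of 132: 1, 2, 3, 4, 6, 11, 12, 22, 33, 44, 66, 132.
Evaluate successive powers at the divisors of 132:
55^1 ≡ 55
55^2 ≡ 127
55^3 ≡ 62
55^4 ≡ 29
55^6 ≡ 141
55^11 ≡ 139
55^12 ≡ 78
55^22 ≡ 1
The order of 55 is 22, so the subgroup it generates has 22 elements.
Index = |(Z/161Z)^×| / |⟨55⟩| = 132 / 22 = 6.

6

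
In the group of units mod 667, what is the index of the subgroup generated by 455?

8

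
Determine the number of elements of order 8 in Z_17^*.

φ(17) = 17 − 1 = 16 = 2^4.
(Z/17Z)^× is cyclic (|G| = 16); a cyclic group of order m has exactly φ(d) elements of each order d | m, and none otherwise.
8 = 2^3 divides 16, and φ(8) = 4.

4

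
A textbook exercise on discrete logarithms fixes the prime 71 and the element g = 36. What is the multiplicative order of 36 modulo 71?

35

The order of 36 must divide φ(71) = 71 − 1 = 70 = 2 · 5 · 7.
Divisors of 70: 1, 2, 5, 7, 10, 14, 35, 70.
Compute 36^d (mod 71) for the divisors d until we hit 1:
36^1 ≡ 36 (mod 71)
36^2 ≡ 18 (mod 71)
36^5 ≡ 20 (mod 71)
36^7 ≡ 5 (mod 71)
36^10 ≡ 45 (mod 71)
36^14 ≡ 25 (mod 71)
36^35 ≡ 1 (mod 71) ✓
Hence ord(36) = 35.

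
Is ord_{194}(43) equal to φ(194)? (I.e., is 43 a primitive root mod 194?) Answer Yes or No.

No

φ(194) = φ(2)·φ(97) = 1·96 = 96 = 2^5 · 3.
43 is a primitive root mod 194 iff 43^(φ(194)/q) ≢ 1 for every prime q | φ(194), i.e. q ∈ {2, 3}.
43^48 ≡ 1 (mod 194)  [q = 2: ≡ 1 ✗]
43^32 ≡ 35 (mod 194)  [q = 3: ≢ 1 ✓]
The check at q = 2 fails, so 43 generates a proper subgroup.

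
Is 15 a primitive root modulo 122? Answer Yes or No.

No

φ(122) = φ(2)·φ(61) = 1·60 = 60 = 2^2 · 3 · 5.
Test 15^(60/q) mod 122 for each prime factor q of 60:
15^30 ≡ 1 (mod 122)  [q = 2: ≡ 1 ✗]
15^20 ≡ 47 (mod 122)  [q = 3: ≢ 1 ✓]
15^12 ≡ 119 (mod 122)  [q = 5: ≢ 1 ✓]
The check at q = 2 fails, so 15 generates a proper subgroup.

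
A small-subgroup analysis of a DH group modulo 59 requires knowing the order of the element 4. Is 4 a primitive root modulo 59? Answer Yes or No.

No

φ(59) = 59 − 1 = 58 = 2 · 29.
An element g generates (Z/59Z)^× iff g^(58/q) ≢ 1 (mod 59) for each prime q ∈ {2, 29}.
4^29 ≡ 1 (mod 59)  [q = 2: ≡ 1 ✗]
4^2 ≡ 16 (mod 59)  [q = 29: ≢ 1 ✓]
4^29 ≡ 1 shows ord(4) | 29, strictly less than φ(59); not a primitive root.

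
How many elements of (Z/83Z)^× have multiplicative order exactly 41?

40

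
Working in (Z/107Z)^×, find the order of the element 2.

Since 2 ∈ (Z/107Z)^×, its order divides φ(107) = 107 − 1 = 106 = 2 · 53.
Divisors of 106: 1, 2, 53, 106.
Check 2^d mod 107 for each divisor in increasing order:
2^1 ≡ 2 (mod 107)
2^2 ≡ 4 (mod 107)
2^53 ≡ 106 (mod 107)
2^106 ≡ 1 (mod 107) ✓
Hence ord(2) = 106.

106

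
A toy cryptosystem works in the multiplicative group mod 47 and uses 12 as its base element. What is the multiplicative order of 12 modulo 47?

23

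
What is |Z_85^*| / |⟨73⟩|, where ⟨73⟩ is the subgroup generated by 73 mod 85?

Since 73 ∈ (Z/85Z)^×, its order divides φ(85) = φ(5·17) = (5−1)·(17−1) = 4·16 = 64 = 2^6.
Divisors of 64: 1, 2, 4, 8, 16, 32, 64.
Evaluate successive powers at the divisors of 64:
73^1 ≡ 73 (mod 85)
73^2 ≡ 59 (mod 85)
73^4 ≡ 81 (mod 85)
73^8 ≡ 16 (mod 85)
73^16 ≡ 1 (mod 85) ✓
So ord_85(73) = 16, hence |⟨73⟩| = 16.
[(Z/85Z)^× : ⟨73⟩] = 64/16 = 4.

4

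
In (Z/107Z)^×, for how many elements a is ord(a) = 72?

0

φ(107) = 107 − 1 = 106 = 2 · 53.
In a cyclic group of order 106, there are φ(d) elements of order d for each divisor d of 106, and zero for non-divisors.
Here 106 is not a multiple of 72, so there are no elements of order 72.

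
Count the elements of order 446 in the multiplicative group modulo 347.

0

φ(347) = 347 − 1 = 346 = 2 · 173.
In a cyclic group of order 346, there are φ(d) elements of order d for each divisor d of 346, and zero for non-divisors.
446 does not divide 346, so no element of (Z/347Z)^× has order 446.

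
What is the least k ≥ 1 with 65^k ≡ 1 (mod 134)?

By Lagrange's theorem, ord_134(65) divides φ(134) = φ(2)·φ(67) = 1·66 = 66 = 2 · 3 · 11.
Divisors of 66: 1, 2, 3, 6, 11, 22, 33, 66.
Test each divisor d:
65^1 ≡ 65 (mod 134)
65^2 ≡ 71 (mod 134)
65^3 ≡ 59 (mod 134)
65^6 ≡ 131 (mod 134)
65^11 ≡ 29 (mod 134)
65^22 ≡ 37 (mod 134)
65^33 ≡ 1 (mod 134) ✓
The smallest such exponent is 33, so the order of 65 is 33.

33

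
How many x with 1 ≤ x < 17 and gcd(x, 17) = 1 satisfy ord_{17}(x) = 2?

1

φ(17) = 17 − 1 = 16 = 2^4.
(Z/17Z)^× is cyclic (|G| = 16); a cyclic group of order m has exactly φ(d) elements of each order d | m, and none otherwise.
2 | 16, and φ(2) = 2 − 1 = 1.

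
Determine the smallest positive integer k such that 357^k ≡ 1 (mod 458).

ord(357) | φ(458) = φ(2)·φ(229) = 1·228 = 228 = 2^2 · 3 · 19.
Divisors of 228: 1, 2, 3, 4, 6, 12, 19, 38, 57, 76, 114, 228.
Compute 357^d (mod 458) for the divisors d until we hit 1:
357^1 ≡ 357 (mod 458)
357^2 ≡ 125 (mod 458)
357^3 ≡ 199 (mod 458)
357^4 ≡ 53 (mod 458)
357^6 ≡ 213 (mod 458)
357^12 ≡ 27 (mod 458)
357^19 ≡ 351 (mod 458)
357^38 ≡ 457 (mod 458)
357^57 ≡ 107 (mod 458)
357^76 ≡ 1 (mod 458) ✓
Hence ord(357) = 76.

76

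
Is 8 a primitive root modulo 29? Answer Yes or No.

Yes

φ(29) = 29 − 1 = 28 = 2^2 · 7.
Test 8^(28/q) mod 29 for each prime factor q of 28:
8^14 ≡ 28 (mod 29)  [q = 2: ≢ 1 ✓]
8^4 ≡ 7 (mod 29)  [q = 7: ≢ 1 ✓]
Every test exponent gives a nontrivial residue, hence 8 generates the full group.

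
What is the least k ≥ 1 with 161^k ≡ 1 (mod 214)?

106

By Lagrange's theorem, ord_214(161) divides φ(214) = φ(2)·φ(107) = 1·106 = 106 = 2 · 53.
Divisors of 106: 1, 2, 53, 106.
Test each divisor d:
161^1 ≡ 161 (mod 214)
161^2 ≡ 27 (mod 214)
161^53 ≡ 213 (mod 214)
161^106 ≡ 1 (mod 214) ✓
Hence ord(161) = 106.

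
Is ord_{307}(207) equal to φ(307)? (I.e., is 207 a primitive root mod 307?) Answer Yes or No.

φ(307) = 307 − 1 = 306 = 2 · 3^2 · 17.
An element g generates (Z/307Z)^× iff g^(306/q) ≢ 1 (mod 307) for each prime q ∈ {2, 3, 17}.
207^153 ≡ 306 (mod 307)  [q = 2: ≢ 1 ✓]
207^102 ≡ 17 (mod 307)  [q = 3: ≢ 1 ✓]
207^18 ≡ 81 (mod 307)  [q = 17: ≢ 1 ✓]
All checks pass, so 207 has order 306 and is a primitive root modulo 307.

Yes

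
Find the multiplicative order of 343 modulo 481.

12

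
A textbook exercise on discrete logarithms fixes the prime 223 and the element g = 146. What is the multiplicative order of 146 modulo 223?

ord(146) | φ(223) = 223 − 1 = 222 = 2 · 3 · 37.
Divisors of 222: 1, 2, 3, 6, 37, 74, 111, 222.
Compute 146^d (mod 223) for the divisors d until we hit 1:
146^1 ≡ 146 (mod 223)
146^2 ≡ 131 (mod 223)
146^3 ≡ 171 (mod 223)
146^6 ≡ 28 (mod 223)
146^37 ≡ 183 (mod 223)
146^74 ≡ 39 (mod 223)
146^111 ≡ 1 (mod 223) ✓
The smallest such exponent is 111, so the order of 146 is 111.

111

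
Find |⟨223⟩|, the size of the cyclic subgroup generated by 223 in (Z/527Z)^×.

Since 223 ∈ (Z/527Z)^×, its order divides φ(527) = φ(17·31) = (17−1)·(31−1) = 16·30 = 480 = 2^5 · 3 · 5.
Divisors of 480: 1, 2, 3, 4, 5, 6, 8, 10, 12, 15, 16, 20, 24, 30, 32, 40, 48, 60, 80, 96, 120, 160, 240, 480.
Evaluate successive powers at the divisors of 480:
223^1 ≡ 223 (mod 527)
223^2 ≡ 191 (mod 527)
223^3 ≡ 433 (mod 527)
223^4 ≡ 118 (mod 527)
223^5 ≡ 491 (mod 527)
223^6 ≡ 404 (mod 527)
223^8 ≡ 222 (mod 527)
223^10 ≡ 242 (mod 527)
223^12 ≡ 373 (mod 527)
223^15 ≡ 247 (mod 527)
223^16 ≡ 273 (mod 527)
223^20 ≡ 67 (mod 527)
223^24 ≡ 1 (mod 527) ✓
Therefore the multiplicative order of 223 modulo 527 is 24.

24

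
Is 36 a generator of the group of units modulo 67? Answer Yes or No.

φ(67) = 67 − 1 = 66 = 2 · 3 · 11.
Test 36^(66/q) mod 67 for each prime factor q of 66:
36^33 ≡ 1 (mod 67)  [q = 2: ≡ 1 ✗]
36^22 ≡ 29 (mod 67)  [q = 3: ≢ 1 ✓]
36^6 ≡ 40 (mod 67)  [q = 11: ≢ 1 ✓]
36^33 ≡ 1 shows ord(36) | 33, strictly less than φ(67); not a primitive root.

No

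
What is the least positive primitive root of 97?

5

φ(97) = 97 − 1 = 96 = 2^5 · 3.
g is a primitive root iff g^(96/q) ≢ 1 (mod 97) for each prime q ∈ {2, 3}.
g = 2: 2^48 ≡ 1 — hits 1, so not a primitive root.
g = 3: 3^48 ≡ 1 — hits 1, so not a primitive root.
g = 4: 4^48 ≡ 1 — hits 1, so not a primitive root.
g = 5: 5^48 ≡ 96; 5^32 ≡ 35 — none is 1, so 5 is a primitive root.
The smallest primitive root modulo 97 is 5.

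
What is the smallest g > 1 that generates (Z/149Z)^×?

2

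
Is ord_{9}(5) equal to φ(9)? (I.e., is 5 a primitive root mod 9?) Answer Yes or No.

Yes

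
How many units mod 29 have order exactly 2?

φ(29) = 29 − 1 = 28 = 2^2 · 7.
(Z/29Z)^× is cyclic (|G| = 28); a cyclic group of order m has exactly φ(d) elements of each order d | m, and none otherwise.
2 | 28, and φ(2) = 2 − 1 = 1.

1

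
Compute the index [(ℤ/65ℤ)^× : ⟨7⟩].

4

By Lagrange's theorem, ord_65(7) divides φ(65) = φ(5·13) = (5−1)·(13−1) = 4·12 = 48 = 2^4 · 3.
Divisors of 48: 1, 2, 3, 4, 6, 8, 12, 16, 24, 48.
Compute 7^d (mod 65) for the divisors d until we hit 1:
7^1 ≡ 7 (mod 65)
7^2 ≡ 49 (mod 65)
7^3 ≡ 18 (mod 65)
7^4 ≡ 61 (mod 65)
7^6 ≡ 64 (mod 65)
7^8 ≡ 16 (mod 65)
7^12 ≡ 1 (mod 65) ✓
So ord_65(7) = 12, hence |⟨7⟩| = 12.
The index is φ(65) / ord(7) = 48 / 12 = 4.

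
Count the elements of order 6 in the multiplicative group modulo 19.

2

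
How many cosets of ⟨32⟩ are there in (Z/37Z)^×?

ord(32) | φ(37) = 37 − 1 = 36 = 2^2 · 3^2.
Divisors of 36: 1, 2, 3, 4, 6, 9, 12, 18, 36.
Check 32^d mod 37 for each divisor in increasing order:
32^1 ≡ 32 (mod 37)
32^2 ≡ 25 (mod 37)
32^3 ≡ 23 (mod 37)
32^4 ≡ 33 (mod 37)
32^6 ≡ 11 (mod 37)
32^9 ≡ 31 (mod 37)
32^12 ≡ 10 (mod 37)
32^18 ≡ 36 (mod 37)
32^36 ≡ 1 (mod 37) ✓
So ord_37(32) = 36, hence |⟨32⟩| = 36.
Index = |(Z/37Z)^×| / |⟨32⟩| = 36 / 36 = 1.

1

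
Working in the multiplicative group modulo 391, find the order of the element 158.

176

By Lagrange's theorem, ord_391(158) divides φ(391) = φ(17·23) = (17−1)·(23−1) = 16·22 = 352 = 2^5 · 11.
Divisors of 352: 1, 2, 4, 8, 11, 16, 22, 32, 44, 88, 176, 352.
Evaluate successive powers at the divisors of 352:
158^1 ≡ 158 (mod 391)
158^2 ≡ 331 (mod 391)
158^4 ≡ 81 (mod 391)
158^8 ≡ 305 (mod 391)
158^11 ≡ 45 (mod 391)
158^16 ≡ 358 (mod 391)
158^22 ≡ 70 (mod 391)
158^32 ≡ 307 (mod 391)
158^44 ≡ 208 (mod 391)
158^88 ≡ 254 (mod 391)
158^176 ≡ 1 (mod 391) ✓
So ord_391(158) = 176.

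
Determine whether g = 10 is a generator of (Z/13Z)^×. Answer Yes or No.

No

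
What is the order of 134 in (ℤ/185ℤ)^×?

12

By Lagrange's theorem, ord_185(134) divides φ(185) = φ(5·37) = (5−1)·(37−1) = 4·36 = 144 = 2^4 · 3^2.
Divisors of 144: 1, 2, 3, 4, 6, 8, 9, 12, 16, 18, 24, 36, 48, 72, 144.
Test each divisor d:
134^1 ≡ 134 (mod 185)
134^2 ≡ 11 (mod 185)
134^3 ≡ 179 (mod 185)
134^4 ≡ 121 (mod 185)
134^6 ≡ 36 (mod 185)
134^8 ≡ 26 (mod 185)
134^9 ≡ 154 (mod 185)
134^12 ≡ 1 (mod 185) ✓
Therefore the multiplicative order of 134 modulo 185 is 12.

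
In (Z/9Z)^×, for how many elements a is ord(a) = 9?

0

φ(9) = φ(3^2) = 3·(3−1) = 6 = 2 · 3.
(Z/9Z)^× is cyclic (|G| = 6); a cyclic group of order m has exactly φ(d) elements of each order d | m, and none otherwise.
Since 9 ∤ 6, the count is 0.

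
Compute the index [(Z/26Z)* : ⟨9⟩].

4

Since 9 ∈ (Z/26Z)^×, its order divides φ(26) = φ(2)·φ(13) = 1·12 = 12 = 2^2 · 3.
Divisors of 12: 1, 2, 3, 4, 6, 12.
Compute 9^d (mod 26) for the divisors d until we hit 1:
9^1 ≡ 9 (mod 26)
9^2 ≡ 3 (mod 26)
9^3 ≡ 1 (mod 26) ✓
The order of 9 is 3, so the subgroup it generates has 3 elements.
Index = |(Z/26Z)^×| / |⟨9⟩| = 12 / 3 = 4.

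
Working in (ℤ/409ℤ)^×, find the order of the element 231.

204

ord(231) | φ(409) = 409 − 1 = 408 = 2^3 · 3 · 17.
Divisors of 408: 1, 2, 3, 4, 6, 8, 12, 17, 24, 34, 51, 68, 102, 136, 204, 408.
Evaluate successive powers at the divisors of 408:
231^1 ≡ 231
231^2 ≡ 191
231^3 ≡ 358
231^4 ≡ 80
231^6 ≡ 147
231^8 ≡ 265
231^12 ≡ 341
231^17 ≡ 217
231^24 ≡ 125
231^34 ≡ 54
231^51 ≡ 266
231^68 ≡ 53
231^102 ≡ 408
231^136 ≡ 355
231^204 ≡ 1
Hence ord(231) = 204.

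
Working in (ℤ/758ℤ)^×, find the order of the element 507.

54

ord(507) | φ(758) = φ(2)·φ(379) = 1·378 = 378 = 2 · 3^3 · 7.
Divisors of 378: 1, 2, 3, 6, 7, 9, 14, 18, 21, 27, 42, 54, 63, 126, 189, 378.
Check 507^d mod 758 for each divisor in increasing order:
507^1 ≡ 507
507^2 ≡ 87
507^3 ≡ 145
507^6 ≡ 559
507^7 ≡ 679
507^9 ≡ 707
507^14 ≡ 177
507^18 ≡ 327
507^21 ≡ 419
507^27 ≡ 757
507^42 ≡ 463
507^54 ≡ 1
Hence ord(507) = 54.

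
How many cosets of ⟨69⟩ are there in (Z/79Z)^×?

Since 69 ∈ (Z/79Z)^×, its order divides φ(79) = 79 − 1 = 78 = 2 · 3 · 13.
Divisors of 78: 1, 2, 3, 6, 13, 26, 39, 78.
Evaluate successive powers at the divisors of 78:
69^1 ≡ 69
69^2 ≡ 21
69^3 ≡ 27
69^6 ≡ 18
69^13 ≡ 78
69^26 ≡ 1
Thus |⟨69⟩| = ord(69) = 26.
Index = |(Z/79Z)^×| / |⟨69⟩| = 78 / 26 = 3.

3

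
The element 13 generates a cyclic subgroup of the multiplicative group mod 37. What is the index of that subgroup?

1

Since 13 ∈ (Z/37Z)^×, its order divides φ(37) = 37 − 1 = 36 = 2^2 · 3^2.
Divisors of 36: 1, 2, 3, 4, 6, 9, 12, 18, 36.
Compute 13^d (mod 37) for the divisors d until we hit 1:
13^1 ≡ 13 (mod 37)
13^2 ≡ 21 (mod 37)
13^3 ≡ 14 (mod 37)
13^4 ≡ 34 (mod 37)
13^6 ≡ 11 (mod 37)
13^9 ≡ 6 (mod 37)
13^12 ≡ 10 (mod 37)
13^18 ≡ 36 (mod 37)
13^36 ≡ 1 (mod 37) ✓
Thus |⟨13⟩| = ord(13) = 36.
[(Z/37Z)^× : ⟨13⟩] = 36/36 = 1.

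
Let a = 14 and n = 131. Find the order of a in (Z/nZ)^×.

130

By Lagrange's theorem, ord_131(14) divides φ(131) = 131 − 1 = 130 = 2 · 5 · 13.
Divisors of 130: 1, 2, 5, 10, 13, 26, 65, 130.
Test each divisor d:
14^1 ≡ 14
14^2 ≡ 65
14^5 ≡ 69
14^10 ≡ 45
14^13 ≡ 78
14^26 ≡ 58
14^65 ≡ 130
14^130 ≡ 1
Therefore the multiplicative order of 14 modulo 131 is 130.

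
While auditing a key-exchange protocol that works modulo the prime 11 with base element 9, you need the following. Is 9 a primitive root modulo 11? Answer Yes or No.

No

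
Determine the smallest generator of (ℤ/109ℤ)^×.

6

φ(109) = 109 − 1 = 108 = 2^2 · 3^3.
Test candidates g = 2, 3, … against the prime factors q ∈ {2, 3} of φ(109): g is a generator iff g^(108/q) ≢ 1 for every such q.
g = 2: 2^54 ≡ 108; 2^36 ≡ 1 — hits 1, so not a primitive root.
g = 3: 3^54 ≡ 1 — hits 1, so not a primitive root.
g = 4: 4^54 ≡ 1 — hits 1, so not a primitive root.
g = 5: 5^54 ≡ 1 — hits 1, so not a primitive root.
g = 6: 6^54 ≡ 108; 6^36 ≡ 63 — none is 1, so 6 is a primitive root.
Hence the least primitive root of 109 is 6.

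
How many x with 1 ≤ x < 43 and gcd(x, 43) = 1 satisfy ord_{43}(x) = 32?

0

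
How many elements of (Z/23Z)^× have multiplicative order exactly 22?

10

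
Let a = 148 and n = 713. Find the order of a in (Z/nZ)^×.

Since 148 ∈ (Z/713Z)^×, its order divides φ(713) = φ(23·31) = (23−1)·(31−1) = 22·30 = 660 = 2^2 · 3 · 5 · 11.
Divisors of 660: 1, 2, 3, 4, 5, 6, 10, 11, 12, 15, 20, 22, 30, 33, 44, 55, 60, 66, 110, 132, 165, 220, 330, 660.
Test each divisor d:
148^1 ≡ 148 (mod 713)
148^2 ≡ 514 (mod 713)
148^3 ≡ 494 (mod 713)
148^4 ≡ 386 (mod 713)
148^5 ≡ 88 (mod 713)
148^6 ≡ 190 (mod 713)
148^10 ≡ 614 (mod 713)
148^11 ≡ 321 (mod 713)
148^12 ≡ 450 (mod 713)
148^15 ≡ 557 (mod 713)
148^20 ≡ 532 (mod 713)
148^22 ≡ 369 (mod 713)
148^30 ≡ 94 (mod 713)
148^33 ≡ 91 (mod 713)
148^44 ≡ 691 (mod 713)
148^55 ≡ 68 (mod 713)
148^60 ≡ 280 (mod 713)
148^66 ≡ 438 (mod 713)
148^110 ≡ 346 (mod 713)
148^132 ≡ 47 (mod 713)
148^165 ≡ 712 (mod 713)
148^220 ≡ 645 (mod 713)
148^330 ≡ 1 (mod 713) ✓
So ord_713(148) = 330.

330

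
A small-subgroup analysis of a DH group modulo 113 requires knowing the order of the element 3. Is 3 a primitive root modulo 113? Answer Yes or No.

φ(113) = 113 − 1 = 112 = 2^4 · 7.
An element g generates (Z/113Z)^× iff g^(112/q) ≢ 1 (mod 113) for each prime q ∈ {2, 7}.
3^56 ≡ 112 (mod 113)  [q = 2: ≢ 1 ✓]
3^16 ≡ 49 (mod 113)  [q = 7: ≢ 1 ✓]
Every test exponent gives a nontrivial residue, hence 3 generates the full group.

Yes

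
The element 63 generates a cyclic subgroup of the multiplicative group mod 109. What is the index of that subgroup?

The order of 63 must divide φ(109) = 109 − 1 = 108 = 2^2 · 3^3.
Divisors of 108: 1, 2, 3, 4, 6, 9, 12, 18, 27, 36, 54, 108.
Test each divisor d:
63^1 ≡ 63
63^2 ≡ 45
63^3 ≡ 1
Thus |⟨63⟩| = ord(63) = 3.
The index is φ(109) / ord(63) = 108 / 3 = 36.

36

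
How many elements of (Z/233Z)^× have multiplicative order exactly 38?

0

φ(233) = 233 − 1 = 232 = 2^3 · 29.
In a cyclic group of order 232, there are φ(d) elements of order d for each divisor d of 232, and zero for non-divisors.
38 does not divide 232, so no element of (Z/233Z)^× has order 38.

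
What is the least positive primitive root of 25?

φ(25) = φ(5^2) = 5·(5−1) = 20 = 2^2 · 5.
g is a primitive root iff g^(20/q) ≢ 1 (mod 25) for each prime q ∈ {2, 5}.
g = 2: 2^10 ≡ 24; 2^4 ≡ 16 — none is 1, so 2 is a primitive root.
Hence the least primitive root of 25 is 2.

2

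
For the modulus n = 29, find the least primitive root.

2

φ(29) = 29 − 1 = 28 = 2^2 · 7.
Test candidates g = 2, 3, … against the prime factors q ∈ {2, 7} of φ(29): g is a generator iff g^(28/q) ≢ 1 for every such q.
g = 2: 2^14 ≡ 28; 2^4 ≡ 16 — none is 1, so 2 is a primitive root.
So 2 is the smallest generator of (Z/29Z)^×.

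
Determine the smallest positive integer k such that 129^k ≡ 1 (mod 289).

272

Since 129 ∈ (Z/289Z)^×, its order divides φ(289) = φ(17^2) = 17·(17−1) = 272 = 2^4 · 17.
Divisors of 272: 1, 2, 4, 8, 16, 17, 34, 68, 136, 272.
Compute 129^d (mod 289) for the divisors d until we hit 1:
129^1 ≡ 129
129^2 ≡ 168
129^4 ≡ 191
129^8 ≡ 67
129^16 ≡ 154
129^17 ≡ 214
129^34 ≡ 134
129^68 ≡ 38
129^136 ≡ 288
129^272 ≡ 1
So ord_289(129) = 272.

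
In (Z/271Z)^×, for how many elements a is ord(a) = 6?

φ(271) = 271 − 1 = 270 = 2 · 3^3 · 5.
(Z/271Z)^× is cyclic (|G| = 270); a cyclic group of order m has exactly φ(d) elements of each order d | m, and none otherwise.
6 = 2 · 3 divides 270, and φ(6) = 2.

2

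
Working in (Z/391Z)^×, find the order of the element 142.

176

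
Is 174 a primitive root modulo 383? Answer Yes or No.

No

φ(383) = 383 − 1 = 382 = 2 · 191.
It suffices to check that the order of 174 is not a proper divisor of 382: compute 174^(382/q) for q ∈ {2, 191}.
174^191 ≡ 1 (mod 383)  [q = 2: ≡ 1 ✗]
174^2 ≡ 19 (mod 383)  [q = 191: ≢ 1 ✓]
The check at q = 2 fails, so 174 generates a proper subgroup.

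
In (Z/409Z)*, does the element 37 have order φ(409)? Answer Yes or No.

φ(409) = 409 − 1 = 408 = 2^3 · 3 · 17.
Test 37^(408/q) mod 409 for each prime factor q of 408:
37^204 ≡ 408 (mod 409)  [q = 2: ≢ 1 ✓]
37^136 ≡ 355 (mod 409)  [q = 3: ≢ 1 ✓]
37^24 ≡ 345 (mod 409)  [q = 17: ≢ 1 ✓]
Every test exponent gives a nontrivial residue, hence 37 generates the full group.

Yes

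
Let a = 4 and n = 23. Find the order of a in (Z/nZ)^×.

11

By Lagrange's theorem, ord_23(4) divides φ(23) = 23 − 1 = 22 = 2 · 11.
Divisors of 22: 1, 2, 11, 22.
Check 4^d mod 23 for each divisor in increasing order:
4^1 ≡ 4 (mod 23)
4^2 ≡ 16 (mod 23)
4^11 ≡ 1 (mod 23) ✓
Therefore the multiplicative order of 4 modulo 23 is 11.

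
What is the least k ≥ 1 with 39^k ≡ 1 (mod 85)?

Since 39 ∈ (Z/85Z)^×, its order divides φ(85) = φ(5·17) = (5−1)·(17−1) = 4·16 = 64 = 2^6.
Divisors of 64: 1, 2, 4, 8, 16, 32, 64.
Test each divisor d:
39^1 ≡ 39 (mod 85)
39^2 ≡ 76 (mod 85)
39^4 ≡ 81 (mod 85)
39^8 ≡ 16 (mod 85)
39^16 ≡ 1 (mod 85) ✓
The smallest such exponent is 16, so the order of 39 is 16.

16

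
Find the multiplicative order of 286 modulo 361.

19

By Lagrange's theorem, ord_361(286) divides φ(361) = φ(19^2) = 19·(19−1) = 342 = 2 · 3^2 · 19.
Divisors of 342: 1, 2, 3, 6, 9, 18, 19, 38, 57, 114, 171, 342.
Evaluate successive powers at the divisors of 342:
286^1 ≡ 286
286^2 ≡ 210
286^3 ≡ 134
286^6 ≡ 267
286^9 ≡ 39
286^18 ≡ 77
286^19 ≡ 1
The smallest such exponent is 19, so the order of 286 is 19.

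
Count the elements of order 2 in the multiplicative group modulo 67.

1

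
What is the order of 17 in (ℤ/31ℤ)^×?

30

Since 17 ∈ (Z/31Z)^×, its order divides φ(31) = 31 − 1 = 30 = 2 · 3 · 5.
Divisors of 30: 1, 2, 3, 5, 6, 10, 15, 30.
Test each divisor d:
17^1 ≡ 17 (mod 31)
17^2 ≡ 10 (mod 31)
17^3 ≡ 15 (mod 31)
17^5 ≡ 26 (mod 31)
17^6 ≡ 8 (mod 31)
17^10 ≡ 25 (mod 31)
17^15 ≡ 30 (mod 31)
17^30 ≡ 1 (mod 31) ✓
The smallest such exponent is 30, so the order of 17 is 30.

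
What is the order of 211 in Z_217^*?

By Lagrange's theorem, ord_217(211) divides φ(217) = φ(7·31) = (7−1)·(31−1) = 6·30 = 180 = 2^2 · 3^2 · 5.
Divisors of 180: 1, 2, 3, 4, 5, 6, 9, 10, 12, 15, 18, 20, 30, 36, 45, 60, 90, 180.
Compute 211^d (mod 217) for the divisors d until we hit 1:
211^1 ≡ 211
211^2 ≡ 36
211^3 ≡ 1
Hence ord(211) = 3.

3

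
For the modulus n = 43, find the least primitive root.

3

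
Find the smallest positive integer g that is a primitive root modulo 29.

φ(29) = 29 − 1 = 28 = 2^2 · 7.
Test candidates g = 2, 3, … against the prime factors q ∈ {2, 7} of φ(29): g is a generator iff g^(28/q) ≢ 1 for every such q.
g = 2: 2^14 ≡ 28; 2^4 ≡ 16 — none is 1, so 2 is a primitive root.
So 2 is the smallest generator of (Z/29Z)^×.

2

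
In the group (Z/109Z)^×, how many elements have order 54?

18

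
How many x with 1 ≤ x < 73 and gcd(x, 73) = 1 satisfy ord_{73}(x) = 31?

φ(73) = 73 − 1 = 72 = 2^3 · 3^2.
(Z/73Z)^× is cyclic (|G| = 72); a cyclic group of order m has exactly φ(d) elements of each order d | m, and none otherwise.
Since 31 ∤ 72, the count is 0.

0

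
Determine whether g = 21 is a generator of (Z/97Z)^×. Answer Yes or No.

φ(97) = 97 − 1 = 96 = 2^5 · 3.
21 is a primitive root mod 97 iff 21^(φ(97)/q) ≢ 1 for every prime q | φ(97), i.e. q ∈ {2, 3}.
21^48 ≡ 96 (mod 97)  [q = 2: ≢ 1 ✓]
21^32 ≡ 61 (mod 97)  [q = 3: ≢ 1 ✓]
None equal 1, so ord_97(21) = 96: 21 is a primitive root.

Yes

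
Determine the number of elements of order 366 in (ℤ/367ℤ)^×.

120

φ(367) = 367 − 1 = 366 = 2 · 3 · 61.
(Z/367Z)^× is cyclic (|G| = 366); a cyclic group of order m has exactly φ(d) elements of each order d | m, and none otherwise.
366 = 2 · 3 · 61 divides 366, and φ(366) = 120.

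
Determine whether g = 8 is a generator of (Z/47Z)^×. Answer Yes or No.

φ(47) = 47 − 1 = 46 = 2 · 23.
Test 8^(46/q) mod 47 for each prime factor q of 46:
8^23 ≡ 1 (mod 47)  [q = 2: ≡ 1 ✗]
8^2 ≡ 17 (mod 47)  [q = 23: ≢ 1 ✓]
8^23 ≡ 1 shows ord(8) | 23, strictly less than φ(47); not a primitive root.

No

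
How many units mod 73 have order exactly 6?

φ(73) = 73 − 1 = 72 = 2^3 · 3^2.
In a cyclic group of order 72, there are φ(d) elements of order d for each divisor d of 72, and zero for non-divisors.
6 = 2 · 3 divides 72, and φ(6) = 2.

2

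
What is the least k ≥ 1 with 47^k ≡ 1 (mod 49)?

42

By Lagrange's theorem, ord_49(47) divides φ(49) = φ(7^2) = 7·(7−1) = 42 = 2 · 3 · 7.
Divisors of 42: 1, 2, 3, 6, 7, 14, 21, 42.
Compute 47^d (mod 49) for the divisors d until we hit 1:
47^1 ≡ 47
47^2 ≡ 4
47^3 ≡ 41
47^6 ≡ 15
47^7 ≡ 19
47^14 ≡ 18
47^21 ≡ 48
47^42 ≡ 1
The smallest such exponent is 42, so the order of 47 is 42.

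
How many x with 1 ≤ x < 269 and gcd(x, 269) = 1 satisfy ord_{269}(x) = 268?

132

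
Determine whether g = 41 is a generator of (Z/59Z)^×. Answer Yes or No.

No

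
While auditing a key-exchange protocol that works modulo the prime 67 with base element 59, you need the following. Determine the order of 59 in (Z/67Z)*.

11

The order of 59 must divide φ(67) = 67 − 1 = 66 = 2 · 3 · 11.
Divisors of 66: 1, 2, 3, 6, 11, 22, 33, 66.
Evaluate successive powers at the divisors of 66:
59^1 ≡ 59 (mod 67)
59^2 ≡ 64 (mod 67)
59^3 ≡ 24 (mod 67)
59^6 ≡ 40 (mod 67)
59^11 ≡ 1 (mod 67) ✓
So ord_67(59) = 11.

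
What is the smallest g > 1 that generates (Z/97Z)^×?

5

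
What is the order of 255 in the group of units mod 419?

418

By Lagrange's theorem, ord_419(255) divides φ(419) = 419 − 1 = 418 = 2 · 11 · 19.
Divisors of 418: 1, 2, 11, 19, 22, 38, 209, 418.
Compute 255^d (mod 419) for the divisors d until we hit 1:
255^1 ≡ 255
255^2 ≡ 80
255^11 ≡ 90
255^19 ≡ 290
255^22 ≡ 139
255^38 ≡ 300
255^209 ≡ 418
255^418 ≡ 1
So ord_419(255) = 418.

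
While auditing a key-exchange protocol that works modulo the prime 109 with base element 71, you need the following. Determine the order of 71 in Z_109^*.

18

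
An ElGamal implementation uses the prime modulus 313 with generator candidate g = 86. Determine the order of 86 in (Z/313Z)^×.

312

ord(86) | φ(313) = 313 − 1 = 312 = 2^3 · 3 · 13.
Divisors of 312: 1, 2, 3, 4, 6, 8, 12, 13, 24, 26, 39, 52, 78, 104, 156, 312.
Test each divisor d:
86^1 ≡ 86 (mod 313)
86^2 ≡ 197 (mod 313)
86^3 ≡ 40 (mod 313)
86^4 ≡ 310 (mod 313)
86^6 ≡ 35 (mod 313)
86^8 ≡ 9 (mod 313)
86^12 ≡ 286 (mod 313)
86^13 ≡ 182 (mod 313)
86^24 ≡ 103 (mod 313)
86^26 ≡ 259 (mod 313)
86^39 ≡ 188 (mod 313)
86^52 ≡ 99 (mod 313)
86^78 ≡ 288 (mod 313)
86^104 ≡ 98 (mod 313)
86^156 ≡ 312 (mod 313)
86^312 ≡ 1 (mod 313) ✓
So ord_313(86) = 312.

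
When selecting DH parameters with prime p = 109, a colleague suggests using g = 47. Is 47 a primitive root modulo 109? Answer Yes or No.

Yes

φ(109) = 109 − 1 = 108 = 2^2 · 3^3.
Test 47^(108/q) mod 109 for each prime factor q of 108:
47^54 ≡ 108 (mod 109)  [q = 2: ≢ 1 ✓]
47^36 ≡ 45 (mod 109)  [q = 3: ≢ 1 ✓]
None equal 1, so ord_109(47) = 108: 47 is a primitive root.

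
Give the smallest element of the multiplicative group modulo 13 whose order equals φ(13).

2

φ(13) = 13 − 1 = 12 = 2^2 · 3.
Test candidates g = 2, 3, … against the prime factors q ∈ {2, 3} of φ(13): g is a generator iff g^(12/q) ≢ 1 for every such q.
g = 2: 2^6 ≡ 12; 2^4 ≡ 3 — none is 1, so 2 is a primitive root.
So 2 is the smallest generator of (Z/13Z)^×.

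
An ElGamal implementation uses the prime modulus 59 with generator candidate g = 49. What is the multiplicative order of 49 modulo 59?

29

ord(49) | φ(59) = 59 − 1 = 58 = 2 · 29.
Divisors of 58: 1, 2, 29, 58.
Test each divisor d:
49^1 ≡ 49 (mod 59)
49^2 ≡ 41 (mod 59)
49^29 ≡ 1 (mod 59) ✓
Therefore the multiplicative order of 49 modulo 59 is 29.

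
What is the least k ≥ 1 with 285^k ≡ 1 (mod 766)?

382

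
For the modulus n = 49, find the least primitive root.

3

φ(49) = φ(7^2) = 7·(7−1) = 42 = 2 · 3 · 7.
g is a primitive root iff g^(42/q) ≢ 1 (mod 49) for each prime q ∈ {2, 3, 7}.
g = 2: 2^21 ≡ 1 — hits 1, so not a primitive root.
g = 3: 3^21 ≡ 48; 3^14 ≡ 30; 3^6 ≡ 43 — none is 1, so 3 is a primitive root.
The smallest primitive root modulo 49 is 3.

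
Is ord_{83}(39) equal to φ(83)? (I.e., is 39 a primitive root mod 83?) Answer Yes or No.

Yes

φ(83) = 83 − 1 = 82 = 2 · 41.
Test 39^(82/q) mod 83 for each prime factor q of 82:
39^41 ≡ 82 (mod 83)  [q = 2: ≢ 1 ✓]
39^2 ≡ 27 (mod 83)  [q = 41: ≢ 1 ✓]
All checks pass, so 39 has order 82 and is a primitive root modulo 83.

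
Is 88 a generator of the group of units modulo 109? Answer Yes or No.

φ(109) = 109 − 1 = 108 = 2^2 · 3^3.
It suffices to check that the order of 88 is not a proper divisor of 108: compute 88^(108/q) for q ∈ {2, 3}.
88^54 ≡ 1 (mod 109)  [q = 2: ≡ 1 ✗]
88^36 ≡ 45 (mod 109)  [q = 3: ≢ 1 ✓]
Since 88^54 ≡ 1, the order of 88 divides 54 < 108, so 88 is not a primitive root.

No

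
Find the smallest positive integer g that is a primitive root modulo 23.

5

φ(23) = 23 − 1 = 22 = 2 · 11.
Test candidates g = 2, 3, … against the prime factors q ∈ {2, 11} of φ(23): g is a generator iff g^(22/q) ≢ 1 for every such q.
g = 2: 2^11 ≡ 1 — hits 1, so not a primitive root.
g = 3: 3^11 ≡ 1 — hits 1, so not a primitive root.
g = 4: 4^11 ≡ 1 — hits 1, so not a primitive root.
g = 5: 5^11 ≡ 22; 5^2 ≡ 2 — none is 1, so 5 is a primitive root.
So 5 is the smallest generator of (Z/23Z)^×.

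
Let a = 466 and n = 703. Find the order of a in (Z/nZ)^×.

The order of 466 must divide φ(703) = φ(19·37) = (19−1)·(37−1) = 18·36 = 648 = 2^3 · 3^4.
Divisors of 648: 1, 2, 3, 4, 6, 8, 9, 12, 18, 24, 27, 36, 54, 72, 81, 108, 162, 216, 324, 648.
Compute 466^d (mod 703) for the divisors d until we hit 1:
466^1 ≡ 466
466^2 ≡ 632
466^3 ≡ 658
466^4 ≡ 120
466^6 ≡ 619
466^8 ≡ 340
466^9 ≡ 265
466^12 ≡ 26
466^18 ≡ 628
466^24 ≡ 676
466^27 ≡ 512
466^36 ≡ 1
The smallest such exponent is 36, so the order of 466 is 36.

36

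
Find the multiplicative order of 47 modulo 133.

Since 47 ∈ (Z/133Z)^×, its order divides φ(133) = φ(7·19) = (7−1)·(19−1) = 6·18 = 108 = 2^2 · 3^3.
Divisors of 108: 1, 2, 3, 4, 6, 9, 12, 18, 27, 36, 54, 108.
Compute 47^d (mod 133) for the divisors d until we hit 1:
47^1 ≡ 47 (mod 133)
47^2 ≡ 81 (mod 133)
47^3 ≡ 83 (mod 133)
47^4 ≡ 44 (mod 133)
47^6 ≡ 106 (mod 133)
47^9 ≡ 20 (mod 133)
47^12 ≡ 64 (mod 133)
47^18 ≡ 1 (mod 133) ✓
Hence ord(47) = 18.

18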